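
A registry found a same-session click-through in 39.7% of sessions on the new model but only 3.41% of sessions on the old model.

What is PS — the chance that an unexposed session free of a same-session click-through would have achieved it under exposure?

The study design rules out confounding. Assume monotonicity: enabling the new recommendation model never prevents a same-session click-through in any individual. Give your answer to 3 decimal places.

PS ≈ 0.376

p₁ = 0.397, p₀ = 0.0341.
Under exogeneity and monotonicity, PS = (p₁ − p₀) / (1 − p₀).
PS = (0.397 − 0.0341) / (1 − 0.0341) = 0.3629 / 0.9659 ≈ 0.3757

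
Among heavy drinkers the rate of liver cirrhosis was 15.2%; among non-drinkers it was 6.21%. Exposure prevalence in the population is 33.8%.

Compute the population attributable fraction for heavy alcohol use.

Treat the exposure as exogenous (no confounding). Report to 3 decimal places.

p₁ = 0.152, p₀ = 0.0621.
Overall risk P(Y=1) = π·p₁ + (1−π)·p₀ = 0.338×0.152 + 0.662×0.0621 = 0.092486.
Under exogeneity, PAF = [P(Y=1) − p₀] / P(Y=1).
PAF = (0.092486 − 0.0621) / 0.092486 ≈ 0.3285

PAF ≈ 0.329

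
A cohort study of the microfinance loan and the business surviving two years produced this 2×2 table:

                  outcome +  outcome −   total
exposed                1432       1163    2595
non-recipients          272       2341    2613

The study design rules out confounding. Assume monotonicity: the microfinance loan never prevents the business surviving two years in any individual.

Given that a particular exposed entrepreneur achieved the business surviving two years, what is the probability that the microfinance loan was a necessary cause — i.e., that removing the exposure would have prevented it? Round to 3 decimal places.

PN ≈ 0.811

p₁ = P(outcome | exposed) = 1432/2595 = 0.55183
p₀ = P(outcome | unexposed) = 272/2613 = 0.10409
Under exogeneity and monotonicity, PN = (p₁ − p₀) / p₁.
PN = (0.55183 − 0.10409) / 0.55183 = 0.44774 / 0.55183 ≈ 0.8114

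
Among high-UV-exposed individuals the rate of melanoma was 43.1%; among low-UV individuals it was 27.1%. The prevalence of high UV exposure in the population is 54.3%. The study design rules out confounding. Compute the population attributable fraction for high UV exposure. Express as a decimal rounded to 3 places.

PAF ≈ 0.243

p₁ = 0.431, p₀ = 0.271.
Overall risk P(Y=1) = π·p₁ + (1−π)·p₀ = 0.543×0.431 + 0.457×0.271 = 0.35788.
Under exogeneity, PAF = [P(Y=1) − p₀] / P(Y=1).
PAF = (0.35788 − 0.271) / 0.35788 ≈ 0.2428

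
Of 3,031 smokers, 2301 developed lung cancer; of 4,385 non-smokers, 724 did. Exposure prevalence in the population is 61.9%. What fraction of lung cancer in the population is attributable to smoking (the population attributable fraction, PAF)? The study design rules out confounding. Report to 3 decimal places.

p₁ = P(outcome | exposed) = 2301/3031 = 0.75916
p₀ = P(outcome | unexposed) = 724/4385 = 0.16511
Overall risk P(Y=1) = π·p₁ + (1−π)·p₀ = 0.619×0.75916 + 0.381×0.16511 = 0.53282.
Under exogeneity, PAF = [P(Y=1) − p₀] / P(Y=1).
PAF = (0.53282 − 0.16511) / 0.53282 ≈ 0.6901

PAF ≈ 0.690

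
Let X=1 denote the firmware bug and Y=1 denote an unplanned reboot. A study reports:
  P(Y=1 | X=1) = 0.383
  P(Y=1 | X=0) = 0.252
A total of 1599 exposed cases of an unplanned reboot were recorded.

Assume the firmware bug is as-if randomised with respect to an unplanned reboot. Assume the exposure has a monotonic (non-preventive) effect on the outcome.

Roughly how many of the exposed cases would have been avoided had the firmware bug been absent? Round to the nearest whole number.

about 547 cases

Let p₁ = 0.383, p₀ = 0.252.
PN = (p₁ − p₀)/p₁ = (0.383 − 0.252) / 0.383 ≈ 0.34204.
Attributable cases ≈ PN × (exposed cases) = 0.34204 × 1599 ≈ 546.92.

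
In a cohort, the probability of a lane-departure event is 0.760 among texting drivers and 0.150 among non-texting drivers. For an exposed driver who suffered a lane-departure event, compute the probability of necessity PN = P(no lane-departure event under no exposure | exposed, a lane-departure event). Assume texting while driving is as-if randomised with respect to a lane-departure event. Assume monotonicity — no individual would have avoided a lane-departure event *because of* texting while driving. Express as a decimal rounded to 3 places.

Let p₁ = 0.76, p₀ = 0.15.
Under exogeneity and monotonicity, PN = (p₁ − p₀) / p₁.
PN = (0.76 − 0.15) / 0.76 = 0.61 / 0.76 ≈ 0.8026

PN ≈ 0.803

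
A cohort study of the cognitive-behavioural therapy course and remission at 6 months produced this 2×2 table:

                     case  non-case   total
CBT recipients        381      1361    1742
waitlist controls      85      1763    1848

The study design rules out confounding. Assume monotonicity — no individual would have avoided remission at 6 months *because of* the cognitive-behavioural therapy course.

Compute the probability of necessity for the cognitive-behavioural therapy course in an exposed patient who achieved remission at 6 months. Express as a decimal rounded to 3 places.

p₁ = P(outcome | exposed) = 381/1742 = 0.21871
p₀ = P(outcome | unexposed) = 85/1848 = 0.045996
Under exogeneity and monotonicity, PN = (p₁ − p₀) / p₁.
PN = (0.21871 − 0.045996) / 0.21871 = 0.17272 / 0.21871 ≈ 0.7897

PN ≈ 0.790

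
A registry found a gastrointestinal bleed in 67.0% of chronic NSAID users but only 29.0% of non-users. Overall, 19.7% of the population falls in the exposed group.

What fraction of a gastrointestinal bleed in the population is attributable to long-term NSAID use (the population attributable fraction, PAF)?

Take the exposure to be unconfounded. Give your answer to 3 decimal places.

p₁ = 0.67, p₀ = 0.29.
Overall risk P(Y=1) = π·p₁ + (1−π)·p₀ = 0.197×0.67 + 0.803×0.29 = 0.36486.
Under exogeneity, PAF = [P(Y=1) − p₀] / P(Y=1).
PAF = (0.36486 − 0.29) / 0.36486 ≈ 0.2052

PAF ≈ 0.205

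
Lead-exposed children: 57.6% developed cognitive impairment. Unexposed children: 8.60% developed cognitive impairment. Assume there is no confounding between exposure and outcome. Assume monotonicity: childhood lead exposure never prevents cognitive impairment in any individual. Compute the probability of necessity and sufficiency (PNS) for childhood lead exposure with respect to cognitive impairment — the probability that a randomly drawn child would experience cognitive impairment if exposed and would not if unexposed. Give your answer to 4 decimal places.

PNS ≈ 0.4900

p₁ = 0.576, p₀ = 0.086.
Under exogeneity and monotonicity, PNS = p₁ − p₀.
PNS = 0.576 − 0.086 = 0.49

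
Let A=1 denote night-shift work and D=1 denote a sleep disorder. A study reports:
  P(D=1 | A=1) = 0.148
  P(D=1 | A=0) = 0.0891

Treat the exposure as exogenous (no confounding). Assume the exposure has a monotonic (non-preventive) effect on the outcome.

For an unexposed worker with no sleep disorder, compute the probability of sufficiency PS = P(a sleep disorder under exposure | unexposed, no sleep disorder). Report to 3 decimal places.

Let p₁ = 0.148, p₀ = 0.0891.
Under exogeneity and monotonicity, PS = (p₁ − p₀) / (1 − p₀).
PS = (0.148 − 0.0891) / (1 − 0.0891) = 0.0589 / 0.9109 ≈ 0.0647

PS ≈ 0.065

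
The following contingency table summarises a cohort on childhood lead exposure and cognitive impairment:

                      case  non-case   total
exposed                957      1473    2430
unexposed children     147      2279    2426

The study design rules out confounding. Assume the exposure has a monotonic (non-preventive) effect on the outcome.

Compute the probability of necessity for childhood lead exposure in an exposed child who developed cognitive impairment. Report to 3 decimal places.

PN ≈ 0.846

p₁ = P(outcome | exposed) = 957/2430 = 0.39383
p₀ = P(outcome | unexposed) = 147/2426 = 0.060594
Under exogeneity and monotonicity, PN = (p₁ − p₀)/p₁.
PN = (0.39383 − 0.060594) / 0.39383 ≈ 0.8461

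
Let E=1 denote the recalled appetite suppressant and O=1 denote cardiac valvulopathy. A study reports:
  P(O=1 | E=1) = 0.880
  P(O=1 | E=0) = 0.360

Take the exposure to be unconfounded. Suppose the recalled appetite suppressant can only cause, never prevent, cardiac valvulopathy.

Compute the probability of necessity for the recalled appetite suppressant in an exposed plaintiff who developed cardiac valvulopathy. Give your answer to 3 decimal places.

PN ≈ 0.591

Let p₁ = 0.88, p₀ = 0.36.
Under exogeneity and monotonicity, PN = (p₁ − p₀) / p₁.
PN = (0.88 − 0.36) / 0.88 = 0.52 / 0.88 ≈ 0.5909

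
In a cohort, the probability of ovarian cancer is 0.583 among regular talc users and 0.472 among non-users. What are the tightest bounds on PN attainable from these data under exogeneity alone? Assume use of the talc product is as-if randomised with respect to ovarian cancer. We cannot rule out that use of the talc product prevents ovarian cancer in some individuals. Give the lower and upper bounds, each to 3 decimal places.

Let p₁ = 0.583, p₀ = 0.472.
Under exogeneity alone the bounds on PN are max{0,(p₁−p₀)/p₁} ≤ PN ≤ min{1,(1−p₀)/p₁}.
  lower = (p₁ − p₀)/p₁ = 0.111 / 0.583 ≈ 0.1904
  upper = min{1, (1 − p₀)/p₁} = 0.528 / 0.583 ≈ 0.9057

0.190 ≤ PN ≤ 0.906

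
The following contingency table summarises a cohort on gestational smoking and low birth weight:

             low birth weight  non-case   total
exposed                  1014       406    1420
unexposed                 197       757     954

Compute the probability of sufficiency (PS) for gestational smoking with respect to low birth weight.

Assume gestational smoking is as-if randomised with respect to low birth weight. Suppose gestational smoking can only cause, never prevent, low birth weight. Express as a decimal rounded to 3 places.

PS ≈ 0.640

p₁ = P(outcome | exposed) = 1014/1420 = 0.71408
p₀ = P(outcome | unexposed) = 197/954 = 0.2065
Under exogeneity and monotonicity, PS = (p₁ − p₀) / (1 − p₀).
PS = (0.71408 − 0.2065) / (1 − 0.2065) = 0.50759 / 0.7935 ≈ 0.6397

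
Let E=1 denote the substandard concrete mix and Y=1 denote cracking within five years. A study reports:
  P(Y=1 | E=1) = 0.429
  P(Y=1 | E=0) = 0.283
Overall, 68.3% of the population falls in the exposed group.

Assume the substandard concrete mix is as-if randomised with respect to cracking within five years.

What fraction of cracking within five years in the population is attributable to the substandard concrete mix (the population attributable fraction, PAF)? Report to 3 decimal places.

PAF ≈ 0.261

Let p₁ = 0.429, p₀ = 0.283.
Overall risk P(Y=1) = π·p₁ + (1−π)·p₀ = 0.683×0.429 + 0.317×0.283 = 0.38272.
Under exogeneity, PAF = [P(Y=1) − p₀] / P(Y=1).
PAF = (0.38272 − 0.283) / 0.38272 ≈ 0.2606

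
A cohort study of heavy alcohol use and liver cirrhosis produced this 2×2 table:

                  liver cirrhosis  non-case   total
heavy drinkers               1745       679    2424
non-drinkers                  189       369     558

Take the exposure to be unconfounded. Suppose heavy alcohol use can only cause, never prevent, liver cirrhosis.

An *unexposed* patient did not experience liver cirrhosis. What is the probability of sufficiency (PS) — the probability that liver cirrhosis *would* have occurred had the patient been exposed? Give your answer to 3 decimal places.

p₁ = P(outcome | exposed) = 1745/2424 = 0.71988
p₀ = P(outcome | unexposed) = 189/558 = 0.33871
Under exogeneity and monotonicity, PS = (p₁ − p₀)/(1 − p₀).
PS = (0.71988 − 0.33871) / 0.66129 ≈ 0.5764

PS ≈ 0.576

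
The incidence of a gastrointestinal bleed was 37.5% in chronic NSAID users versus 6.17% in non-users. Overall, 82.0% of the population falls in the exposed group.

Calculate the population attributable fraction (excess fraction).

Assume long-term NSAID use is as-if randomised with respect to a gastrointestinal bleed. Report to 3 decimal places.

p₁ = 0.375, p₀ = 0.0617.
Overall risk P(Y=1) = π·p₁ + (1−π)·p₀ = 0.82×0.375 + 0.18×0.0617 = 0.31861.
Under exogeneity, PAF = [P(Y=1) − p₀] / P(Y=1).
PAF = (0.31861 − 0.0617) / 0.31861 ≈ 0.8063

PAF ≈ 0.806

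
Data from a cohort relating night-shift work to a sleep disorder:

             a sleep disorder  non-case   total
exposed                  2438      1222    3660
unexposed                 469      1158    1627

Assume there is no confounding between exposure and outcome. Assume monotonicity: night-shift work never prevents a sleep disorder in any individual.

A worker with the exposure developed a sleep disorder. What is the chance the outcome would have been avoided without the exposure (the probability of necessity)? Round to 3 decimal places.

p₁ = P(outcome | exposed) = 2438/3660 = 0.66612
p₀ = P(outcome | unexposed) = 469/1627 = 0.28826
Under exogeneity and monotonicity, PN = (p₁ − p₀) / p₁.
PN = (0.66612 − 0.28826) / 0.66612 = 0.37786 / 0.66612 ≈ 0.5673

PN ≈ 0.567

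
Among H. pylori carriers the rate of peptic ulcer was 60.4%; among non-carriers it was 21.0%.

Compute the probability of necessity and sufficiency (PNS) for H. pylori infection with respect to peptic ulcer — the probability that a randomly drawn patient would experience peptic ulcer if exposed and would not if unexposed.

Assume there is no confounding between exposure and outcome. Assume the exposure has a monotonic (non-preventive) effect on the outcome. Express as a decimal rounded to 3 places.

PNS ≈ 0.394

p₁ = 0.604, p₀ = 0.21.
Under exogeneity and monotonicity, PNS = p₁ − p₀.
PNS = 0.604 − 0.21 = 0.394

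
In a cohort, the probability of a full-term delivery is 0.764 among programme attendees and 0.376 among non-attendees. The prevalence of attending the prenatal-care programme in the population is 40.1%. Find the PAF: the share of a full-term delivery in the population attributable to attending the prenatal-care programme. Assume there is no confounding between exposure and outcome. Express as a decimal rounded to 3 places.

PAF ≈ 0.293

Let p₁ = 0.764, p₀ = 0.376.
Overall risk P(Y=1) = π·p₁ + (1−π)·p₀ = 0.401×0.764 + 0.599×0.376 = 0.53159.
Under exogeneity, PAF = [P(Y=1) − p₀] / P(Y=1).
PAF = (0.53159 − 0.376) / 0.53159 ≈ 0.2927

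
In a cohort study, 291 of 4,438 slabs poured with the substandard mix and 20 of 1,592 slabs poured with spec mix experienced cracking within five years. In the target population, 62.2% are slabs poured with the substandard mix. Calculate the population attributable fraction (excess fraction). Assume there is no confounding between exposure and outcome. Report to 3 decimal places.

PAF ≈ 0.724

p₁ = P(outcome | exposed) = 291/4438 = 0.06557
p₀ = P(outcome | unexposed) = 20/1592 = 0.012563
Overall risk P(Y=1) = π·p₁ + (1−π)·p₀ = 0.622×0.06557 + 0.378×0.012563 = 0.045533.
Under exogeneity, PAF = [P(Y=1) − p₀] / P(Y=1).
PAF = (0.045533 − 0.012563) / 0.045533 ≈ 0.7241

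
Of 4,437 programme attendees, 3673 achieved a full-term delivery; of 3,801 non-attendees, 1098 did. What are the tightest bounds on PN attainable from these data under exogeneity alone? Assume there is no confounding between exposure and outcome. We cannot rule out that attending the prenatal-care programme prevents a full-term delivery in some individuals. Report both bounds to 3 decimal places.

0.651 ≤ PN ≤ 0.859

p₁ = P(outcome | exposed) = 3673/4437 = 0.82781
p₀ = P(outcome | unexposed) = 1098/3801 = 0.28887
Under exogeneity alone the bounds on PN are max{0,(p₁−p₀)/p₁} ≤ PN ≤ min{1,(1−p₀)/p₁}.
  lower = (p₁ − p₀)/p₁ = 0.53894 / 0.82781 ≈ 0.6510
  upper = min{1, (1 − p₀)/p₁} = 0.71113 / 0.82781 ≈ 0.8590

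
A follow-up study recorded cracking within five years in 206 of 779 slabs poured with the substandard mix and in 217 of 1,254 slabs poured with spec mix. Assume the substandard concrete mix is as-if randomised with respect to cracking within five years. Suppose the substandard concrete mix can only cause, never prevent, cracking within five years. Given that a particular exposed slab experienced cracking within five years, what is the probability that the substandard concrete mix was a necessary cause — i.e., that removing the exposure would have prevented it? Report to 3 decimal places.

PN ≈ 0.346

p₁ = P(outcome | exposed) = 206/779 = 0.26444
p₀ = P(outcome | unexposed) = 217/1254 = 0.17305
Under exogeneity and monotonicity, PN = (p₁ − p₀) / p₁.
PN = (0.26444 − 0.17305) / 0.26444 = 0.091395 / 0.26444 ≈ 0.3456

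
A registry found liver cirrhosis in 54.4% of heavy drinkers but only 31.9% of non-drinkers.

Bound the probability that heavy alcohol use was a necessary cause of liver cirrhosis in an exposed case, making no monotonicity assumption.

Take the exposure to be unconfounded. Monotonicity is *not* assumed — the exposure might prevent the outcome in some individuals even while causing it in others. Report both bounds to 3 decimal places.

p₁ = 0.544, p₀ = 0.319.
Under exogeneity alone the bounds on PN are max{0,(p₁−p₀)/p₁} ≤ PN ≤ min{1,(1−p₀)/p₁}.
  lower = (p₁ − p₀)/p₁ = 0.225 / 0.544 ≈ 0.4136
  upper = min{1, (1 − p₀)/p₁} = 0.681 / 0.544 ≈ 1.2518 → capped at 1

0.414 ≤ PN ≤ 1.000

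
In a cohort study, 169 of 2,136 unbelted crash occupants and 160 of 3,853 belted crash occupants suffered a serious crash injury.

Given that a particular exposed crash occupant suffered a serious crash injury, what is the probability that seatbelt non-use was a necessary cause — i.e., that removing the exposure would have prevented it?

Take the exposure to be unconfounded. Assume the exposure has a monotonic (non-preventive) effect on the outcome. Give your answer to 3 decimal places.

p₁ = P(outcome | exposed) = 169/2136 = 0.07912
p₀ = P(outcome | unexposed) = 160/3853 = 0.041526
Under exogeneity and monotonicity, PN = (p₁ − p₀) / p₁.
PN = (0.07912 − 0.041526) / 0.07912 = 0.037594 / 0.07912 ≈ 0.4751

PN ≈ 0.475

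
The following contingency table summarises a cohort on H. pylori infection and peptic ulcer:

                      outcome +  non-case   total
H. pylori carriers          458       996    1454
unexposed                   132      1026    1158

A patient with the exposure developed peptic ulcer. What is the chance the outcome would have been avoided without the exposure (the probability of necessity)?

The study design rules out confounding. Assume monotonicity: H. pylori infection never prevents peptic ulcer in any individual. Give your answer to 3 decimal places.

p₁ = P(outcome | exposed) = 458/1454 = 0.31499
p₀ = P(outcome | unexposed) = 132/1158 = 0.11399
Under exogeneity and monotonicity, PN = (p₁ − p₀)/p₁.
PN = (0.31499 − 0.11399) / 0.31499 ≈ 0.6381

PN ≈ 0.638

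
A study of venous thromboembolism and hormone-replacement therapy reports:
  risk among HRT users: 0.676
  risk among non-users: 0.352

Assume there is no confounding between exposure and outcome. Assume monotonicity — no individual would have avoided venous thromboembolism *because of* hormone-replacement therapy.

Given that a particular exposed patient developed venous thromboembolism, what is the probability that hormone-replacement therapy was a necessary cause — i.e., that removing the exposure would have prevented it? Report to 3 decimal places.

PN ≈ 0.479

Let p₁ = 0.676, p₀ = 0.352.
Under exogeneity and monotonicity, PN = (p₁ − p₀) / p₁.
PN = (0.676 − 0.352) / 0.676 = 0.324 / 0.676 ≈ 0.4793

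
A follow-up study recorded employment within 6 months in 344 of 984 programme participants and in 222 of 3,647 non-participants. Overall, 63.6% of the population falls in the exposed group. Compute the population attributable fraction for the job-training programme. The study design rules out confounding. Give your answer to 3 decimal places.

p₁ = P(outcome | exposed) = 344/984 = 0.34959
p₀ = P(outcome | unexposed) = 222/3647 = 0.060872
Overall risk P(Y=1) = π·p₁ + (1−π)·p₀ = 0.636×0.34959 + 0.364×0.060872 = 0.2445.
Under exogeneity, PAF = [P(Y=1) − p₀] / P(Y=1).
PAF = (0.2445 − 0.060872) / 0.2445 ≈ 0.7510

PAF ≈ 0.751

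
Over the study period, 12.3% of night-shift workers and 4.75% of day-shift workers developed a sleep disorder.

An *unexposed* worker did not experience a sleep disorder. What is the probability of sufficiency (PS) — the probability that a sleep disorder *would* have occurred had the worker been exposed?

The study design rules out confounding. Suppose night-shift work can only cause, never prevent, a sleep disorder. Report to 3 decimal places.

PS ≈ 0.079

p₁ = 0.123, p₀ = 0.0475.
Under exogeneity and monotonicity, PS = (p₁ − p₀) / (1 − p₀).
PS = (0.123 − 0.0475) / (1 − 0.0475) = 0.0755 / 0.9525 ≈ 0.0793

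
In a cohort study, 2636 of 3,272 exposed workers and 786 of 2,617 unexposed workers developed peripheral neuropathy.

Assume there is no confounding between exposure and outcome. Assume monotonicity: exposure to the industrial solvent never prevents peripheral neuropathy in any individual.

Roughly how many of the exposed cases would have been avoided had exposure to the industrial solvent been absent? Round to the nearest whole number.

about 1653 cases

p₁ = P(outcome | exposed) = 2636/3272 = 0.80562
p₀ = P(outcome | unexposed) = 786/2617 = 0.30034
PN = (p₁ − p₀)/p₁ = (0.80562 − 0.30034) / 0.80562 ≈ 0.62719.
Attributable cases ≈ PN × (exposed cases) = 0.62719 × 2636 ≈ 1653.27.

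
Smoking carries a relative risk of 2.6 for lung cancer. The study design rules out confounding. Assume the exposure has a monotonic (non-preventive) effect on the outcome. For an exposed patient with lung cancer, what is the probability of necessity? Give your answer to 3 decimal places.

PN ≈ 0.615

Under exogeneity and monotonicity, PN = (RR − 1) / RR = 1 − 1/RR.
PN = (2.6 − 1) / 2.6 = 1.6 / 2.6 ≈ 0.6154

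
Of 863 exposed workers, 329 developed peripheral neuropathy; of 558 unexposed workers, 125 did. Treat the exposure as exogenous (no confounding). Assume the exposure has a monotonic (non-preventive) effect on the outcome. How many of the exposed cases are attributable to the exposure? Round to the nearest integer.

p₁ = P(outcome | exposed) = 329/863 = 0.38123
p₀ = P(outcome | unexposed) = 125/558 = 0.22401
PN = (p₁ − p₀)/p₁ = (0.38123 − 0.22401) / 0.38123 ≈ 0.41239.
Attributable cases ≈ PN × (exposed cases) = 0.41239 × 329 ≈ 135.68.

about 136 cases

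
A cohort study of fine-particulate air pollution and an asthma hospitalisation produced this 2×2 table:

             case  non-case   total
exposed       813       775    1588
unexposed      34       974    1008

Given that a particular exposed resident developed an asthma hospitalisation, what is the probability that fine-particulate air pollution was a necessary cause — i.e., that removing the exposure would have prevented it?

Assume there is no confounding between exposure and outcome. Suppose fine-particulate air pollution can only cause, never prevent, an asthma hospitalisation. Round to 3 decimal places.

PN ≈ 0.934

p₁ = P(outcome | exposed) = 813/1588 = 0.51196
p₀ = P(outcome | unexposed) = 34/1008 = 0.03373
Under exogeneity and monotonicity, PN = (p₁ − p₀) / p₁.
PN = (0.51196 − 0.03373) / 0.51196 = 0.47823 / 0.51196 ≈ 0.9341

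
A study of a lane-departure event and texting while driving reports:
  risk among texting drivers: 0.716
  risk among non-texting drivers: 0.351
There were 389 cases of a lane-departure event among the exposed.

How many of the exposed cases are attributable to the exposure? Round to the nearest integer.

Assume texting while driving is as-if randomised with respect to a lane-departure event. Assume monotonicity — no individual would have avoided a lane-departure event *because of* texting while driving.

Let p₁ = 0.716, p₀ = 0.351.
PN = (p₁ − p₀)/p₁ = (0.716 − 0.351) / 0.716 ≈ 0.50978.
Attributable cases ≈ PN × (exposed cases) = 0.50978 × 389 ≈ 198.30.

about 198 cases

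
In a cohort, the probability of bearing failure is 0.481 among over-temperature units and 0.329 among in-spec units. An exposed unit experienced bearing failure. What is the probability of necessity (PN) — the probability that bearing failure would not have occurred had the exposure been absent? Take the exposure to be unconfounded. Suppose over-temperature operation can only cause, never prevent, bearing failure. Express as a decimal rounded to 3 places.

PN ≈ 0.316

Let p₁ = 0.481, p₀ = 0.329.
Under exogeneity and monotonicity, PN = (p₁ − p₀) / p₁.
PN = (0.481 − 0.329) / 0.481 = 0.152 / 0.481 ≈ 0.3160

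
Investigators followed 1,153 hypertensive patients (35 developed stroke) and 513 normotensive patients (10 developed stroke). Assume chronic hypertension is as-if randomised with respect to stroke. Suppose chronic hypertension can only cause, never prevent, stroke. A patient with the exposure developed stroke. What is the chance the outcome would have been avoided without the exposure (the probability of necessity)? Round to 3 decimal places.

PN ≈ 0.358

p₁ = P(outcome | exposed) = 35/1153 = 0.030356
p₀ = P(outcome | unexposed) = 10/513 = 0.019493
Under exogeneity and monotonicity, PN = (p₁ − p₀) / p₁.
PN = (0.030356 − 0.019493) / 0.030356 = 0.010862 / 0.030356 ≈ 0.3578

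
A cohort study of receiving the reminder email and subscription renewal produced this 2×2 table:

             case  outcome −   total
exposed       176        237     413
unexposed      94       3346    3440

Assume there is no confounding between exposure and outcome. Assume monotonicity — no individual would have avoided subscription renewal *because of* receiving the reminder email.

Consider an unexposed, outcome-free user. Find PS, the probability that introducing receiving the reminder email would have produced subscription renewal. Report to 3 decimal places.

PS ≈ 0.410

p₁ = P(outcome | exposed) = 176/413 = 0.42615
p₀ = P(outcome | unexposed) = 94/3440 = 0.027326
Under exogeneity and monotonicity, PS = (p₁ − p₀)/(1 − p₀).
PS = (0.42615 − 0.027326) / 0.97267 ≈ 0.4100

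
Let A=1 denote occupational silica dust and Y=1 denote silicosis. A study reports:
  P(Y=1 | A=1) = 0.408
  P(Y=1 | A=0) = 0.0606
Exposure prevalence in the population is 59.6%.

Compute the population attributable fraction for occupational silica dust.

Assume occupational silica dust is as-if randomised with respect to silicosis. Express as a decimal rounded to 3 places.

Let p₁ = 0.408, p₀ = 0.0606.
Overall risk P(Y=1) = π·p₁ + (1−π)·p₀ = 0.596×0.408 + 0.404×0.0606 = 0.26765.
Under exogeneity, PAF = [P(Y=1) − p₀] / P(Y=1).
PAF = (0.26765 − 0.0606) / 0.26765 ≈ 0.7736

PAF ≈ 0.774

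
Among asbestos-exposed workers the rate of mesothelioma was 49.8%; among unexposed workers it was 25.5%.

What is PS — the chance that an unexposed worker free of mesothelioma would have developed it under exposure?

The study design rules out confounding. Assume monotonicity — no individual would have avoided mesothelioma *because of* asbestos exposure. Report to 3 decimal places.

p₁ = 0.498, p₀ = 0.255.
Under exogeneity and monotonicity, PS = (p₁ − p₀) / (1 − p₀).
PS = (0.498 − 0.255) / (1 − 0.255) = 0.243 / 0.745 ≈ 0.3262

PS ≈ 0.326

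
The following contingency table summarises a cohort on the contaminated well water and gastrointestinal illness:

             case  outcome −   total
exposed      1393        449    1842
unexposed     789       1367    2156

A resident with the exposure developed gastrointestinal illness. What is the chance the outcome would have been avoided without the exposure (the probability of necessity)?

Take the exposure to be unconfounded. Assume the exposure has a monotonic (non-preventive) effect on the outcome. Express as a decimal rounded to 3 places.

p₁ = P(outcome | exposed) = 1393/1842 = 0.75624
p₀ = P(outcome | unexposed) = 789/2156 = 0.36596
Under exogeneity and monotonicity, PN = (p₁ − p₀) / p₁.
PN = (0.75624 − 0.36596) / 0.75624 = 0.39029 / 0.75624 ≈ 0.5161

PN ≈ 0.516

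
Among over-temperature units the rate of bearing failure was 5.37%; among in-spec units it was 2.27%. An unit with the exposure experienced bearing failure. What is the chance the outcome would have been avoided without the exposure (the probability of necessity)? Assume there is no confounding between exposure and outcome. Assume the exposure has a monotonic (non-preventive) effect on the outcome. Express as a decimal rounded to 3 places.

PN ≈ 0.577

p₁ = 0.0537, p₀ = 0.0227.
Under exogeneity and monotonicity, PN = (p₁ − p₀) / p₁.
PN = (0.0537 − 0.0227) / 0.0537 = 0.031 / 0.0537 ≈ 0.5773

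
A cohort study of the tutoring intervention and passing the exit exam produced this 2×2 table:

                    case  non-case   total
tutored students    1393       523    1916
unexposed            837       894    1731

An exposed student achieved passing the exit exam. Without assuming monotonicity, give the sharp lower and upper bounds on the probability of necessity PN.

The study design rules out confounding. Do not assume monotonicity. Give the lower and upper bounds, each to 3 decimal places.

0.335 ≤ PN ≤ 0.710

p₁ = P(outcome | exposed) = 1393/1916 = 0.72704
p₀ = P(outcome | unexposed) = 837/1731 = 0.48354
Under exogeneity alone the bounds on PN are max{0,(p₁−p₀)/p₁} ≤ PN ≤ min{1,(1−p₀)/p₁}.
  lower = (p₁ − p₀)/p₁ = 0.2435 / 0.72704 ≈ 0.3349
  upper = min{1, (1 − p₀)/p₁} = 0.51646 / 0.72704 ≈ 0.7104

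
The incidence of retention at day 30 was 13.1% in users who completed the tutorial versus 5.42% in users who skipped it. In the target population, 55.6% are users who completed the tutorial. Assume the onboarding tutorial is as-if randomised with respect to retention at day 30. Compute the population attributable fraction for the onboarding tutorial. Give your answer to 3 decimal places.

p₁ = 0.131, p₀ = 0.0542.
Overall risk P(Y=1) = π·p₁ + (1−π)·p₀ = 0.556×0.131 + 0.444×0.0542 = 0.096901.
Under exogeneity, PAF = [P(Y=1) − p₀] / P(Y=1).
PAF = (0.096901 − 0.0542) / 0.096901 ≈ 0.4407

PAF ≈ 0.441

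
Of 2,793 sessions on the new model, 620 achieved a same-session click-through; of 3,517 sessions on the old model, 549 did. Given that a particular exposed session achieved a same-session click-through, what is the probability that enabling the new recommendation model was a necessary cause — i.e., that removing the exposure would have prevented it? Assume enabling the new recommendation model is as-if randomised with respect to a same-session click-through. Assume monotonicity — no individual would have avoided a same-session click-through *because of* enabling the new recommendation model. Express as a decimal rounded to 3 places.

PN ≈ 0.297

p₁ = P(outcome | exposed) = 620/2793 = 0.22198
p₀ = P(outcome | unexposed) = 549/3517 = 0.1561
Under exogeneity and monotonicity, PN = (p₁ − p₀) / p₁.
PN = (0.22198 − 0.1561) / 0.22198 = 0.065885 / 0.22198 ≈ 0.2968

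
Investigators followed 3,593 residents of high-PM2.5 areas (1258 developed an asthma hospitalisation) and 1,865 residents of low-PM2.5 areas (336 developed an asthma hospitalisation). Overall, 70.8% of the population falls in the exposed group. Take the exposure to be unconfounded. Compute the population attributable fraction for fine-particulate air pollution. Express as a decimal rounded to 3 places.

p₁ = P(outcome | exposed) = 1258/3593 = 0.35013
p₀ = P(outcome | unexposed) = 336/1865 = 0.18016
Overall risk P(Y=1) = π·p₁ + (1−π)·p₀ = 0.708×0.35013 + 0.292×0.18016 = 0.3005.
Under exogeneity, PAF = [P(Y=1) − p₀] / P(Y=1).
PAF = (0.3005 − 0.18016) / 0.3005 ≈ 0.4005

PAF ≈ 0.400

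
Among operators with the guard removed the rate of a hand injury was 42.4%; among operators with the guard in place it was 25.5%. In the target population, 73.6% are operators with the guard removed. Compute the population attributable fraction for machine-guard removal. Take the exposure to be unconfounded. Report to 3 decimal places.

PAF ≈ 0.328

p₁ = 0.424, p₀ = 0.255.
Overall risk P(Y=1) = π·p₁ + (1−π)·p₀ = 0.736×0.424 + 0.264×0.255 = 0.37938.
Under exogeneity, PAF = [P(Y=1) − p₀] / P(Y=1).
PAF = (0.37938 − 0.255) / 0.37938 ≈ 0.3279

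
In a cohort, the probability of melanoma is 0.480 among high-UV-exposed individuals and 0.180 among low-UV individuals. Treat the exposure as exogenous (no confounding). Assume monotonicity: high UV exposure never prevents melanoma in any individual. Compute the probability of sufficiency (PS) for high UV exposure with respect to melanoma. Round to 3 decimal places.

Let p₁ = 0.48, p₀ = 0.18.
Under exogeneity and monotonicity, PS = (p₁ − p₀) / (1 − p₀).
PS = (0.48 − 0.18) / (1 − 0.18) = 0.3 / 0.82 ≈ 0.3659

PS ≈ 0.366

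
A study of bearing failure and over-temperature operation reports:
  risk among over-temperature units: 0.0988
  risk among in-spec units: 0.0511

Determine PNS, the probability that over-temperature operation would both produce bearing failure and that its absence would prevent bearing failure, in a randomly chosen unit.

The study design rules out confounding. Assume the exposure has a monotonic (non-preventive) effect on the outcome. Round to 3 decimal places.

Let p₁ = 0.0988, p₀ = 0.0511.
Under exogeneity and monotonicity, PNS = p₁ − p₀.
PNS = 0.0988 − 0.0511 = 0.0477

PNS ≈ 0.048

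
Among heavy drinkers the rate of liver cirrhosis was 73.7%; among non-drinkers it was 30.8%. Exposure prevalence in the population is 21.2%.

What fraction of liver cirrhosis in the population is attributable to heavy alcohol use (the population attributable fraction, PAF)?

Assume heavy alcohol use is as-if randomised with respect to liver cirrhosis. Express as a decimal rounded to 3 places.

PAF ≈ 0.228

p₁ = 0.737, p₀ = 0.308.
Overall risk P(Y=1) = π·p₁ + (1−π)·p₀ = 0.212×0.737 + 0.788×0.308 = 0.39895.
Under exogeneity, PAF = [P(Y=1) − p₀] / P(Y=1).
PAF = (0.39895 − 0.308) / 0.39895 ≈ 0.2280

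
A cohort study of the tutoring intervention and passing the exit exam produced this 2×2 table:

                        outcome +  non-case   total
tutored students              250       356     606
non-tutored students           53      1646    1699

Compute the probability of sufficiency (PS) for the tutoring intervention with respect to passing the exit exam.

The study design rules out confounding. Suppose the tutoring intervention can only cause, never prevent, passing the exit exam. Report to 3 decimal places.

PS ≈ 0.394

p₁ = P(outcome | exposed) = 250/606 = 0.41254
p₀ = P(outcome | unexposed) = 53/1699 = 0.031195
Under exogeneity and monotonicity, PS = (p₁ − p₀)/(1 − p₀).
PS = (0.41254 − 0.031195) / 0.96881 ≈ 0.3936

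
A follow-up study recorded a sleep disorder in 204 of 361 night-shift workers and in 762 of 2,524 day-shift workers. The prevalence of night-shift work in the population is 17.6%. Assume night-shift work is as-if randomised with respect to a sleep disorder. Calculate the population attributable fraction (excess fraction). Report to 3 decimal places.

PAF ≈ 0.133

p₁ = P(outcome | exposed) = 204/361 = 0.5651
p₀ = P(outcome | unexposed) = 762/2524 = 0.3019
Overall risk P(Y=1) = π·p₁ + (1−π)·p₀ = 0.176×0.5651 + 0.824×0.3019 = 0.34822.
Under exogeneity, PAF = [P(Y=1) − p₀] / P(Y=1).
PAF = (0.34822 − 0.3019) / 0.34822 ≈ 0.1330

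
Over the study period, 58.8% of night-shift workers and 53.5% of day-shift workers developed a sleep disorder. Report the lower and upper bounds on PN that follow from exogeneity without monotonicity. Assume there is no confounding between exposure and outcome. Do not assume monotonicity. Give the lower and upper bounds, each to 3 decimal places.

0.090 ≤ PN ≤ 0.791

p₁ = 0.588, p₀ = 0.535.
Under exogeneity alone the bounds on PN are max{0,(p₁−p₀)/p₁} ≤ PN ≤ min{1,(1−p₀)/p₁}.
  lower = (p₁ − p₀)/p₁ = 0.053 / 0.588 ≈ 0.0901
  upper = min{1, (1 − p₀)/p₁} = 0.465 / 0.588 ≈ 0.7908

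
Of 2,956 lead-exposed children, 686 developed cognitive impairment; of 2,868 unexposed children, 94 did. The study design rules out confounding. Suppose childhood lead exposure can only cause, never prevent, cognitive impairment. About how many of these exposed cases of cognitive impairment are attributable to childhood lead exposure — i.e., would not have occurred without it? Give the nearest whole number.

about 589 cases

p₁ = P(outcome | exposed) = 686/2956 = 0.23207
p₀ = P(outcome | unexposed) = 94/2868 = 0.032775
PN = (p₁ − p₀)/p₁ = (0.23207 − 0.032775) / 0.23207 ≈ 0.85877.
Attributable cases ≈ PN × (exposed cases) = 0.85877 × 686 ≈ 589.12.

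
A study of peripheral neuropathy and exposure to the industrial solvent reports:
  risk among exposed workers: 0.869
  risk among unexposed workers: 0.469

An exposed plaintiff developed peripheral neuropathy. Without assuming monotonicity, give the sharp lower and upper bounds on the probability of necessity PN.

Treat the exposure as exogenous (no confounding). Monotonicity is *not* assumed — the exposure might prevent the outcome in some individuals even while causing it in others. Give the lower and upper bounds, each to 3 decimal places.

0.460 ≤ PN ≤ 0.611

Let p₁ = 0.869, p₀ = 0.469.
Under exogeneity alone the bounds on PN are max{0,(p₁−p₀)/p₁} ≤ PN ≤ min{1,(1−p₀)/p₁}.
  lower = (p₁ − p₀)/p₁ = 0.4 / 0.869 ≈ 0.4603
  upper = min{1, (1 − p₀)/p₁} = 0.531 / 0.869 ≈ 0.6110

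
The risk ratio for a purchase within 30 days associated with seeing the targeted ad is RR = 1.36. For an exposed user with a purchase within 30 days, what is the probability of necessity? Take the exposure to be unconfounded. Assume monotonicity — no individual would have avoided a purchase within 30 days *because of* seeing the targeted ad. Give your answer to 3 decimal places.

Under exogeneity and monotonicity, PN = (RR − 1) / RR = 1 − 1/RR.
PN = (1.36 − 1) / 1.36 = 0.36 / 1.36 ≈ 0.2647

PN ≈ 0.265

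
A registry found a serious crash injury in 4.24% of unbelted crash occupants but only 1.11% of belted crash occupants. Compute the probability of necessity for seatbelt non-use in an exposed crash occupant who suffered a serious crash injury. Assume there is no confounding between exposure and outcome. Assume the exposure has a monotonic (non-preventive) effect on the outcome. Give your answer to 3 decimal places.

p₁ = 0.0424, p₀ = 0.0111.
Under exogeneity and monotonicity, PN = (p₁ − p₀) / p₁.
PN = (0.0424 − 0.0111) / 0.0424 = 0.0313 / 0.0424 ≈ 0.7382

PN ≈ 0.738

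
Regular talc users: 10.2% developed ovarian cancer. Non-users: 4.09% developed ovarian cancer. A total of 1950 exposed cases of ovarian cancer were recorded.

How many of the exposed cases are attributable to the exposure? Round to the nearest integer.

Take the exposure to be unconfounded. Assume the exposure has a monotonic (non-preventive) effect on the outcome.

about 1168 cases

p₁ = 0.102, p₀ = 0.0409.
PN = (p₁ − p₀)/p₁ = (0.102 − 0.0409) / 0.102 ≈ 0.59902.
Attributable cases ≈ PN × (exposed cases) = 0.59902 × 1950 ≈ 1168.09.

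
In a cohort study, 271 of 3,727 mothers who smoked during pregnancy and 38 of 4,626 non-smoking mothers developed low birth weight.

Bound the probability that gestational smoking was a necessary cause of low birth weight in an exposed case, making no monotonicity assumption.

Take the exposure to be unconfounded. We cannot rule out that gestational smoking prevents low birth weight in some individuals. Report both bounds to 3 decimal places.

p₁ = P(outcome | exposed) = 271/3727 = 0.072713
p₀ = P(outcome | unexposed) = 38/4626 = 0.0082144
Under exogeneity alone the bounds on PN are max{0,(p₁−p₀)/p₁} ≤ PN ≤ min{1,(1−p₀)/p₁}.
  lower = (p₁ − p₀)/p₁ = 0.064498 / 0.072713 ≈ 0.8870
  upper = min{1, (1 − p₀)/p₁} = 0.99179 / 0.072713 ≈ 13.6398 → capped at 1

0.887 ≤ PN ≤ 1.000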